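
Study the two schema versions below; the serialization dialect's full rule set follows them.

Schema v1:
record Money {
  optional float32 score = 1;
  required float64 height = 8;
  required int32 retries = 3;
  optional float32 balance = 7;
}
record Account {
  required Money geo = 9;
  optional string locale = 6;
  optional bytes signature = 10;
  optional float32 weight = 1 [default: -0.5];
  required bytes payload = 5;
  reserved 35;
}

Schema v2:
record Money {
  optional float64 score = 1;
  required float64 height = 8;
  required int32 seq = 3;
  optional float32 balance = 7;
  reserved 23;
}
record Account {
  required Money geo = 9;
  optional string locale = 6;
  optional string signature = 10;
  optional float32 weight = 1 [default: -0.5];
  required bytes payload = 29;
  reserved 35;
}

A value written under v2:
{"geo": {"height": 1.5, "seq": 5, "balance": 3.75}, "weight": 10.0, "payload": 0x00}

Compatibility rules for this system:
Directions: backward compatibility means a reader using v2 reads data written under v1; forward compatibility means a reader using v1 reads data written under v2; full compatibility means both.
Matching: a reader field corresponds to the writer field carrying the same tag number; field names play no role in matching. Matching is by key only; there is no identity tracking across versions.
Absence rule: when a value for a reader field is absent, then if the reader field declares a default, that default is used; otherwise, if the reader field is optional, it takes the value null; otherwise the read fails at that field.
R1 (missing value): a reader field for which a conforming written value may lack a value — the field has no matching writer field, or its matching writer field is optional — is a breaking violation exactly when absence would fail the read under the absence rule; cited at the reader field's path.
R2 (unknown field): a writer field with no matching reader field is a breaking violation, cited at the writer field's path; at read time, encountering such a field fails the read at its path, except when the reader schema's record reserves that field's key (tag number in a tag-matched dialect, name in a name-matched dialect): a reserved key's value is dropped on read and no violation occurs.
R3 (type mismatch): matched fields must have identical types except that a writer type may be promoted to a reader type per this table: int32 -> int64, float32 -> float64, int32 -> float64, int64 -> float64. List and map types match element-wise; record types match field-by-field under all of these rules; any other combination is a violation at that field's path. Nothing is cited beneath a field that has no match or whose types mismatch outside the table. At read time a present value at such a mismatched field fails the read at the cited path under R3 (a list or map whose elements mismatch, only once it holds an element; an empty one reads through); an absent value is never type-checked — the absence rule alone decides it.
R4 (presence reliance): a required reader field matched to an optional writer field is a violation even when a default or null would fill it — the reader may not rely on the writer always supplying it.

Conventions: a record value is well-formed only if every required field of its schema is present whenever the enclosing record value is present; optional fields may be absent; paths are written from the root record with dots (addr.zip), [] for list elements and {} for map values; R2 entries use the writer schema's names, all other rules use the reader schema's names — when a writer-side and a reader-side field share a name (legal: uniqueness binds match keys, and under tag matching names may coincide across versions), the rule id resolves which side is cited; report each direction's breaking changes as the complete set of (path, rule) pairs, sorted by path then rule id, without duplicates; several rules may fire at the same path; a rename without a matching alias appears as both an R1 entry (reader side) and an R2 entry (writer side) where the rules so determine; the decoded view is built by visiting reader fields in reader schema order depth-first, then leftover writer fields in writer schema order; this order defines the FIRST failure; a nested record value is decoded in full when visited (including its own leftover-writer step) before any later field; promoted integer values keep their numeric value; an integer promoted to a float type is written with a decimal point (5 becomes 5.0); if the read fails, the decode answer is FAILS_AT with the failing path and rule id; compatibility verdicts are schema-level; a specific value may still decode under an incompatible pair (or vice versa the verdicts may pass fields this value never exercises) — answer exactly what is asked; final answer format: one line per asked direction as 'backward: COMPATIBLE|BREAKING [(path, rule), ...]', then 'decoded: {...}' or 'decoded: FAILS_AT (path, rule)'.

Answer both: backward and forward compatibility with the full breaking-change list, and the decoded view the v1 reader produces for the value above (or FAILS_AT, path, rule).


arrows below run writer -> reader for Account
backward analysis of Account with v2 as reader and v1 as writer:
  writer required, Money -> Money: reader geo maps from writer geo
  writer optional, string -> string: reader locale maps from writer locale
  writer optional, bytes -> string: reader signature maps from writer signature
  writer optional, float32 -> float32: reader weight maps from writer weight
  payload: no writer-side match
  leftover writer field: payload
  writer optional, float32 -> float64: reader geo.score maps from writer geo.score
  writer required, float64 -> float64: reader geo.height maps from writer geo.height
  writer required, int32 -> int32: reader geo.seq maps from writer geo.retries
  writer optional, float32 -> float32: reader geo.balance maps from writer geo.balance
  violation R1 at payload
  violation R2 at payload
  violation R3 at signature
  => backward verdict for Account: BREAKING, 3 violation(s)
forward analysis of Account with v1 as reader and v2 as writer:
  writer required, Money -> Money: reader geo maps from writer geo
  writer optional, string -> string: reader locale maps from writer locale
  writer optional, string -> bytes: reader signature maps from writer signature
  writer optional, float32 -> float32: reader weight maps from writer weight
  payload: no writer-side match
  leftover writer field: payload
  writer optional, float64 -> float32: reader geo.score maps from writer geo.score
  writer required, float64 -> float64: reader geo.height maps from writer geo.height
  writer required, int32 -> int32: reader geo.retries maps from writer geo.seq
  writer optional, float32 -> float32: reader geo.balance maps from writer geo.balance
  violation R3 at geo.score
  violation R1 at payload
  violation R2 at payload
  violation R3 at signature
  => forward verdict for Account: BREAKING, 4 violation(s)
decode walk for Account under reader schema v1:
  geo.score := null (absent, optional -> null)
  geo.height := 1.5
  geo.retries := 5 (from writer seq)
  geo.balance := 3.75
  locale := null (absent, optional -> null)
  signature := null (absent, optional -> null)
  weight := 10.0
  read fails at payload under R1 (no fill)
  => FAILS_AT (payload, R1)

backward: BREAKING [(payload, R1), (payload, R2), (signature, R3)]; forward: BREAKING [(geo.score, R3), (payload, R1), (payload, R2), (signature, R3)]; decoded: FAILS_AT (payload, R1)


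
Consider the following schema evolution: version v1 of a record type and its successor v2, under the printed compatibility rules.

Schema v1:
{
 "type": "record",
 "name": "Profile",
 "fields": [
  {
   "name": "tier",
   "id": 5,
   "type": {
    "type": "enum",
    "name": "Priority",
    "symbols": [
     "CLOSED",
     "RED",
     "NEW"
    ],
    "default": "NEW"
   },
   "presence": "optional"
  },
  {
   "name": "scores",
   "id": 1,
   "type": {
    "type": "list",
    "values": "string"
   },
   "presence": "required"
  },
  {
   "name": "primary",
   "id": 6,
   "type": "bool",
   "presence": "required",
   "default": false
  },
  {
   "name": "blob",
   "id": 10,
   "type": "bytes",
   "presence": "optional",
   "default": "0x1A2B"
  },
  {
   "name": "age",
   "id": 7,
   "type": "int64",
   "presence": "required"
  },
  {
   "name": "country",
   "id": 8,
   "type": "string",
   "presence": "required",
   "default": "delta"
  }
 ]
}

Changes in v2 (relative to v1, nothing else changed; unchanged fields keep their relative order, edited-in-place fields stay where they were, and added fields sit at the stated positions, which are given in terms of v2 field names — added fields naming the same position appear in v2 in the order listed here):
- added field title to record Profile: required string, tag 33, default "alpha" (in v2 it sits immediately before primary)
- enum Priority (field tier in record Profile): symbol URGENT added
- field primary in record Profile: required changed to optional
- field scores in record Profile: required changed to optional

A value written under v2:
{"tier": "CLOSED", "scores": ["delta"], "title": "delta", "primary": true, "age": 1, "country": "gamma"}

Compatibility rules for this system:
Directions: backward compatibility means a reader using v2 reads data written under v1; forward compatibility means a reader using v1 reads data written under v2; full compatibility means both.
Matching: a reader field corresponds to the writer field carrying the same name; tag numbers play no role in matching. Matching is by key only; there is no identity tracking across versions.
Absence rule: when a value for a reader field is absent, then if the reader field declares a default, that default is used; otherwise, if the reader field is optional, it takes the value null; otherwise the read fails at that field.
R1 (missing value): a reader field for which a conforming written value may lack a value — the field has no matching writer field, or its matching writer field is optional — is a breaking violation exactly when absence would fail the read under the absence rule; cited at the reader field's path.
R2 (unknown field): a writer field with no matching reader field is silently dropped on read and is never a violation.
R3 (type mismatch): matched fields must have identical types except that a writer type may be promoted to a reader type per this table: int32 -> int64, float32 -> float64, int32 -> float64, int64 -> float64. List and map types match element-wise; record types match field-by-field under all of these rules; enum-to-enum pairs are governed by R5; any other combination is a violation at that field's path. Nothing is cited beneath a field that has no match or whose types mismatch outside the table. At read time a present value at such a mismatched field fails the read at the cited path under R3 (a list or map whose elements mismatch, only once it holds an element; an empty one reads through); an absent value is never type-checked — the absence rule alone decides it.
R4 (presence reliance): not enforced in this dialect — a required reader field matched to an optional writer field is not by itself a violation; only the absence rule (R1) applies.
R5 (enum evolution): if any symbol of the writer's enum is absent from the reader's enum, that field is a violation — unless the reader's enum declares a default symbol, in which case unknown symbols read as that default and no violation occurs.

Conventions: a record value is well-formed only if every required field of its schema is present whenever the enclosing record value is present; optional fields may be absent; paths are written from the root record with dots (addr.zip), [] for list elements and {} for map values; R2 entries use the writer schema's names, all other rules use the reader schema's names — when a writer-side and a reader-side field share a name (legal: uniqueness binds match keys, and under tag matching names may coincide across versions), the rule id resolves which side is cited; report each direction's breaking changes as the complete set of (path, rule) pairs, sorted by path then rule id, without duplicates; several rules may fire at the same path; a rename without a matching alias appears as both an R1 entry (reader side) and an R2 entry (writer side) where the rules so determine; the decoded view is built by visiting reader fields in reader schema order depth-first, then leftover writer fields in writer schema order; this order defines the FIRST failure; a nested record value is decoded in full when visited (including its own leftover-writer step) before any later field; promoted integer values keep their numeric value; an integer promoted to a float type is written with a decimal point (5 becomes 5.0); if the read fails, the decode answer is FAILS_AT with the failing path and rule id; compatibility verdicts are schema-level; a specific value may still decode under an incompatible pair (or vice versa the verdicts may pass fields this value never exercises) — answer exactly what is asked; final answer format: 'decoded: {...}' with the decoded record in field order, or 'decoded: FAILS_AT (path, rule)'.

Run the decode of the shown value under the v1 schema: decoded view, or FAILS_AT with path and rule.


arrows below run writer -> reader for Profile
decode walk for Profile under reader schema v1:
  tier := "CLOSED"
  scores := ["delta"]
  primary := true
  blob := 0x1A2B (absent -> default)
  age := 1
  country := "gamma"
  writer title: unknown -> dropped
  => decoded: {"tier": "CLOSED", "scores": ["delta"], "primary": true, "blob": 0x1A2B, "age": 1, "country": "gamma"}
remaining Profile differences; none change what is asked:
  added field title to record Profile: required string, tag 33, default "alpha" (in v2 it sits immediately before primary) -> no rule fires on it and the decoded Profile view is identical with or without it
  enum Priority (field tier in record Profile): symbol URGENT added -> no rule fires on it and the decoded Profile view is identical with or without it
  field primary in record Profile: required changed to optional -> no rule fires on it and the decoded Profile view is identical with or without it
  field scores in record Profile: required changed to optional -> shifts the Profile verdicts, not this decode

decoded: {"tier": "CLOSED", "scores": ["delta"], "primary": true, "blob": 0x1A2B, "age": 1, "country": "gamma"}


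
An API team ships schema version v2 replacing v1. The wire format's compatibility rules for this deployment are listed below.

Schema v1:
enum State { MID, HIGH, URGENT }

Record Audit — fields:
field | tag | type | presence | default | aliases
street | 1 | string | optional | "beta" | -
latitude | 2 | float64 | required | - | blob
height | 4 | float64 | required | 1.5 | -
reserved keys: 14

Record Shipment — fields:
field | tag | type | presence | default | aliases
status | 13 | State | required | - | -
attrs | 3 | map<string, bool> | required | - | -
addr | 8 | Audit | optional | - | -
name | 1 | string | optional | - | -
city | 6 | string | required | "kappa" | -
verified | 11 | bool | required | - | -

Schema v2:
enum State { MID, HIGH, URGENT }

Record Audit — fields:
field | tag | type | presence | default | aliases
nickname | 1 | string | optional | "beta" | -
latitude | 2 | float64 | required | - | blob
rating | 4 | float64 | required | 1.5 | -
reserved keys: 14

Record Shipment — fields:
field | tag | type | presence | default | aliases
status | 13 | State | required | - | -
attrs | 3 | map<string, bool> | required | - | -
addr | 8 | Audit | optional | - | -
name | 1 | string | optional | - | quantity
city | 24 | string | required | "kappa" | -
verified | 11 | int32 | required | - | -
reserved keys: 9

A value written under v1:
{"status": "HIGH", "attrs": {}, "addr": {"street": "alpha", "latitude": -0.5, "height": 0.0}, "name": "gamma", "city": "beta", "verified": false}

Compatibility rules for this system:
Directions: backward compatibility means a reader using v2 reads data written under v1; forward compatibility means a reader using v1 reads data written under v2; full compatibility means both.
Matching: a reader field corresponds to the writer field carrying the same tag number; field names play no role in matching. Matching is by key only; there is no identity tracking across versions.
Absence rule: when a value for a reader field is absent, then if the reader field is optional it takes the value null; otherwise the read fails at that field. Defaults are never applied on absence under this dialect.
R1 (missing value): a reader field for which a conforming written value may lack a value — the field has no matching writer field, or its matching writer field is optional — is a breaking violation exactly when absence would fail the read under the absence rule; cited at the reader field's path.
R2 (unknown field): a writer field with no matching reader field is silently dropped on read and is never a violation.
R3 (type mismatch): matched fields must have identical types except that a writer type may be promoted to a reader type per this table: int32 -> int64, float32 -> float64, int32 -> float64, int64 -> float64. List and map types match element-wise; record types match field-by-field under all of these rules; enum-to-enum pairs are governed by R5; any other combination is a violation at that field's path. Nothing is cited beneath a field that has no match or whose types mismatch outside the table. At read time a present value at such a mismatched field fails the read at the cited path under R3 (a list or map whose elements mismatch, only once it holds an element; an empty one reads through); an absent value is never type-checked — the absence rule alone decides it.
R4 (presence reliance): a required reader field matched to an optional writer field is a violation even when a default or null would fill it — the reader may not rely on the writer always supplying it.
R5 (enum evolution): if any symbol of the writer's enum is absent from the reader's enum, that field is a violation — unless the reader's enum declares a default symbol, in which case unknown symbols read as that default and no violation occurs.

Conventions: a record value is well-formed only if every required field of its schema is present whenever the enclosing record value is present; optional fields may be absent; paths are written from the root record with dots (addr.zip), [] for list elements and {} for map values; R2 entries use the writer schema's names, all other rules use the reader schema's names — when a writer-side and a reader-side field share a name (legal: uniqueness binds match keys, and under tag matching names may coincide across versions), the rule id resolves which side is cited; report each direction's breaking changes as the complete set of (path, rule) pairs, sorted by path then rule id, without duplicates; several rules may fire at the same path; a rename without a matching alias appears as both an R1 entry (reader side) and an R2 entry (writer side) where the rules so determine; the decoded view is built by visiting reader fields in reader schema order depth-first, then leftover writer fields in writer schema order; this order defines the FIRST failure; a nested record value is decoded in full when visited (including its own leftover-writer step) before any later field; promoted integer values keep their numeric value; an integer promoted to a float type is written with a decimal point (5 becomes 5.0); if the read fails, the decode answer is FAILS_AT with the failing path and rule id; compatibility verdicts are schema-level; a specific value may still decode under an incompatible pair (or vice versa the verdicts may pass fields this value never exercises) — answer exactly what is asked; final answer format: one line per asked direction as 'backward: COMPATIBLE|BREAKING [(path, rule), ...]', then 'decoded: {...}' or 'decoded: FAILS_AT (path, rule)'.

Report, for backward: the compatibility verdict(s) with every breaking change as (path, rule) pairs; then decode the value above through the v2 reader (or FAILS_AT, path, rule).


the writer's type comes first in each Shipment pair
backward for Shipment (reader v2, writer v1):
  status <- status (State -> State, writer required)
  attrs <- attrs (map<string, bool> -> map<string, bool>, writer required)
  addr <- addr (Audit -> Audit, writer optional)
  name <- name (string -> string, writer optional)
  city: no writer match
  verified <- verified (bool -> int32, writer required)
  writer city: unknown to reader
  addr.nickname <- addr.street (string -> string, writer optional)
  addr.latitude <- addr.latitude (float64 -> float64, writer required)
  addr.rating <- addr.height (float64 -> float64, writer required)
  R1 fires at city
  R3 fires at verified
  => backward: BREAKING (2)
decode walk for Shipment under reader schema v2:
  status := "HIGH"
  attrs := {}
  addr.nickname := "alpha" (from writer street)
  addr.latitude := -0.5
  addr.rating := 0.0 (from writer height)
  name := "gamma"
  read fails at city under R1 (no fill)
  => FAILS_AT (city, R1)
diffs on Shipment not affecting the asked answer:
  renamed field street to nickname in record Audit -> no rule fires on it in Shipment's dialect; the asked verdict holds
  renamed field height to rating in record Audit -> no rule fires on it in Shipment's dialect; the asked verdict holds

backward: BREAKING [(city, R1), (verified, R3)]; decoded: FAILS_AT (city, R1)


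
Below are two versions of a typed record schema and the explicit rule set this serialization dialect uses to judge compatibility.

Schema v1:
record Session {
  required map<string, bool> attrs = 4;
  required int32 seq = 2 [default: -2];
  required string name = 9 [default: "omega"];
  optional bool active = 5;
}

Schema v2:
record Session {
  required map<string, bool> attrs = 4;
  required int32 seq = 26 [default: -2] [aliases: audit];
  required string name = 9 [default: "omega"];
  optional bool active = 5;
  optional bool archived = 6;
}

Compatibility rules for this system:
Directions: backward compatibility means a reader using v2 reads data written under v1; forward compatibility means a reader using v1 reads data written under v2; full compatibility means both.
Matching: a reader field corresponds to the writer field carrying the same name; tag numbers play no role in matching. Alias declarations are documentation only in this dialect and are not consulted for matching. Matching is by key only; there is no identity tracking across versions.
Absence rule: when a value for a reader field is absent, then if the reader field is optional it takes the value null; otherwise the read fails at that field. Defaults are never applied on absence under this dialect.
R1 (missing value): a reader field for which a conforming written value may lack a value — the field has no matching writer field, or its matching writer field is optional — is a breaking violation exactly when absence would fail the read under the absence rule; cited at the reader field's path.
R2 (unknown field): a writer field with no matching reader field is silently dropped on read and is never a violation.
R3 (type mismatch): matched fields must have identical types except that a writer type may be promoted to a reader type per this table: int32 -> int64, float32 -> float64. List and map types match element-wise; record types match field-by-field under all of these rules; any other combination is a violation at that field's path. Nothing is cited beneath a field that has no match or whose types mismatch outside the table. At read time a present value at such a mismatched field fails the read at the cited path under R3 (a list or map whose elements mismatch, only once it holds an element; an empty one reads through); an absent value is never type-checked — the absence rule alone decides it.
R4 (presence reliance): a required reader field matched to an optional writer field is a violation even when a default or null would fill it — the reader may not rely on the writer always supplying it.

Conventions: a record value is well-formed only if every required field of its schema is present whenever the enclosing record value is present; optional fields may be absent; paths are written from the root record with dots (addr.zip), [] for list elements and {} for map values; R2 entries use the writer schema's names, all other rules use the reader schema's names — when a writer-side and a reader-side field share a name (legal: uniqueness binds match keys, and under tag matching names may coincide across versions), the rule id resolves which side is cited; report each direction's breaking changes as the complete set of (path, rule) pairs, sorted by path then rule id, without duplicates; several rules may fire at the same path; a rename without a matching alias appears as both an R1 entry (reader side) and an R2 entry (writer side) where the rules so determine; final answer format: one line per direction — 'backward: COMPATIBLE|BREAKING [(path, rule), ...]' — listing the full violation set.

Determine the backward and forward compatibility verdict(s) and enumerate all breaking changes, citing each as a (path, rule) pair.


backward: COMPATIBLE []; forward: COMPATIBLE []

the writer's type comes first in each Session pair
backward for Session (reader v2, writer v1):
  writer required, map<string, bool> -> map<string, bool>: reader attrs maps from writer attrs
  writer required, int32 -> int32: reader seq maps from writer seq
  writer required, string -> string: reader name maps from writer name
  writer optional, bool -> bool: reader active maps from writer active
  archived: no writer match
  => backward: COMPATIBLE
forward for Session (reader v1, writer v2):
  writer required, map<string, bool> -> map<string, bool>: reader attrs maps from writer attrs
  writer required, int32 -> int32: reader seq maps from writer seq
  writer required, string -> string: reader name maps from writer name
  writer optional, bool -> bool: reader active maps from writer active
  writer archived: unknown to reader
  => forward: COMPATIBLE


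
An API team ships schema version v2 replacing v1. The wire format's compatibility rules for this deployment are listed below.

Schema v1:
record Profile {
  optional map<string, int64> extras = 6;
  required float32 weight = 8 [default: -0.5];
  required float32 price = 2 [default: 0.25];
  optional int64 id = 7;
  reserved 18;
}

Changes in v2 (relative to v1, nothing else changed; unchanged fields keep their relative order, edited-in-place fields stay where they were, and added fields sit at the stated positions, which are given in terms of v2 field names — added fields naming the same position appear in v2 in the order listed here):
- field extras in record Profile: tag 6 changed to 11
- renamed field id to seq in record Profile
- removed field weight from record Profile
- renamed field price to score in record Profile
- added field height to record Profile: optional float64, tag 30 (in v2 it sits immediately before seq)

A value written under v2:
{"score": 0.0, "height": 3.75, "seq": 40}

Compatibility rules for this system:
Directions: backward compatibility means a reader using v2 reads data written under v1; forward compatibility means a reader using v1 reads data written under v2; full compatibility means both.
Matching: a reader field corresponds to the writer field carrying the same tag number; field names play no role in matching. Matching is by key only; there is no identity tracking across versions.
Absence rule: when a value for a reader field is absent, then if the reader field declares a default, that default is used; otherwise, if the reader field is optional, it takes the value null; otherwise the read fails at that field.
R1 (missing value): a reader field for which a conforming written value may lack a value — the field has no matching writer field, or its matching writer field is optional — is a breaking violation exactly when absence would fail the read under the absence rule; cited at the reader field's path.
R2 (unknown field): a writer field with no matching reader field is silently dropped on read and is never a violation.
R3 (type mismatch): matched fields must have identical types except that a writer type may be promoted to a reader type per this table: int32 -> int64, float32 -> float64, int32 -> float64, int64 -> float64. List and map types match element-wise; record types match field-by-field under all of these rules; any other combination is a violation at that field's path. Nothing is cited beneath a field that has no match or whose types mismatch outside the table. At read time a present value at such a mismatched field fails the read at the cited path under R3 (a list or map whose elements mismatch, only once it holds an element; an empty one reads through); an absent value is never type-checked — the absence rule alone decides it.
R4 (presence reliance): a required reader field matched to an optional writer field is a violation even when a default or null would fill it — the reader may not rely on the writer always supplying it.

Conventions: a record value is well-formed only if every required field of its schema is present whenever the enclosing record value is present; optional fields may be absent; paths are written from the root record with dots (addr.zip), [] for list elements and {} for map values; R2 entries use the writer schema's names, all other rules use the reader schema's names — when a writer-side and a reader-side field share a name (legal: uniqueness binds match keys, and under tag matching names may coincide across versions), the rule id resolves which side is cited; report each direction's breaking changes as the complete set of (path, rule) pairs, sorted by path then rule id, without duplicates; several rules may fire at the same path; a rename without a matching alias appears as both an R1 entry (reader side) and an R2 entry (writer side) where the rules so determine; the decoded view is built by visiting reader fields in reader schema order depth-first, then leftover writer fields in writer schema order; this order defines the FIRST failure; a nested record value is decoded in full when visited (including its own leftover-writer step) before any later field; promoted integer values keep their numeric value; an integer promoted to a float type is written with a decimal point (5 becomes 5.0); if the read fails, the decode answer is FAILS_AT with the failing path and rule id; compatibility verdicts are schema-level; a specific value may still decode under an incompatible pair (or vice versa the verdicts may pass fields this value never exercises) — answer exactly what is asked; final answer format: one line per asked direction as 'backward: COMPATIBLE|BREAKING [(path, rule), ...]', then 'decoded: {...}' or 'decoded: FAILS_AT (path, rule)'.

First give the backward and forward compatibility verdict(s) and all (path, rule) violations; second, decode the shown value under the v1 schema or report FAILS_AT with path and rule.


each type pair in Profile: writer, then reader
backward analysis of Profile with v2 as reader and v1 as writer:
  no writer field matches reader extras
  float32 -> float32, writer required: score aligns to price
  no writer field matches reader height
  int64 -> int64, writer optional: seq aligns to id
  writer extras: unknown to reader
  writer weight: unknown to reader
  => backward: COMPATIBLE
forward analysis of Profile with v1 as reader and v2 as writer:
  no writer field matches reader extras
  no writer field matches reader weight
  float32 -> float32, writer required: price aligns to score
  int64 -> int64, writer optional: id aligns to seq
  writer extras: unknown to reader
  writer height: unknown to reader
  => forward: COMPATIBLE
decode (reader v1):
  extras := null (absent, optional -> null)
  weight := -0.5 (absent -> default)
  price := 0.0 (from writer score)
  id := 40 (from writer seq)
  writer height: unknown -> dropped
  => decoded: {"extras": null, "weight": -0.5, "price": 0.0, "id": 40}

backward: COMPATIBLE []; forward: COMPATIBLE []; decoded: {"extras": null, "weight": -0.5, "price": 0.0, "id": 40}


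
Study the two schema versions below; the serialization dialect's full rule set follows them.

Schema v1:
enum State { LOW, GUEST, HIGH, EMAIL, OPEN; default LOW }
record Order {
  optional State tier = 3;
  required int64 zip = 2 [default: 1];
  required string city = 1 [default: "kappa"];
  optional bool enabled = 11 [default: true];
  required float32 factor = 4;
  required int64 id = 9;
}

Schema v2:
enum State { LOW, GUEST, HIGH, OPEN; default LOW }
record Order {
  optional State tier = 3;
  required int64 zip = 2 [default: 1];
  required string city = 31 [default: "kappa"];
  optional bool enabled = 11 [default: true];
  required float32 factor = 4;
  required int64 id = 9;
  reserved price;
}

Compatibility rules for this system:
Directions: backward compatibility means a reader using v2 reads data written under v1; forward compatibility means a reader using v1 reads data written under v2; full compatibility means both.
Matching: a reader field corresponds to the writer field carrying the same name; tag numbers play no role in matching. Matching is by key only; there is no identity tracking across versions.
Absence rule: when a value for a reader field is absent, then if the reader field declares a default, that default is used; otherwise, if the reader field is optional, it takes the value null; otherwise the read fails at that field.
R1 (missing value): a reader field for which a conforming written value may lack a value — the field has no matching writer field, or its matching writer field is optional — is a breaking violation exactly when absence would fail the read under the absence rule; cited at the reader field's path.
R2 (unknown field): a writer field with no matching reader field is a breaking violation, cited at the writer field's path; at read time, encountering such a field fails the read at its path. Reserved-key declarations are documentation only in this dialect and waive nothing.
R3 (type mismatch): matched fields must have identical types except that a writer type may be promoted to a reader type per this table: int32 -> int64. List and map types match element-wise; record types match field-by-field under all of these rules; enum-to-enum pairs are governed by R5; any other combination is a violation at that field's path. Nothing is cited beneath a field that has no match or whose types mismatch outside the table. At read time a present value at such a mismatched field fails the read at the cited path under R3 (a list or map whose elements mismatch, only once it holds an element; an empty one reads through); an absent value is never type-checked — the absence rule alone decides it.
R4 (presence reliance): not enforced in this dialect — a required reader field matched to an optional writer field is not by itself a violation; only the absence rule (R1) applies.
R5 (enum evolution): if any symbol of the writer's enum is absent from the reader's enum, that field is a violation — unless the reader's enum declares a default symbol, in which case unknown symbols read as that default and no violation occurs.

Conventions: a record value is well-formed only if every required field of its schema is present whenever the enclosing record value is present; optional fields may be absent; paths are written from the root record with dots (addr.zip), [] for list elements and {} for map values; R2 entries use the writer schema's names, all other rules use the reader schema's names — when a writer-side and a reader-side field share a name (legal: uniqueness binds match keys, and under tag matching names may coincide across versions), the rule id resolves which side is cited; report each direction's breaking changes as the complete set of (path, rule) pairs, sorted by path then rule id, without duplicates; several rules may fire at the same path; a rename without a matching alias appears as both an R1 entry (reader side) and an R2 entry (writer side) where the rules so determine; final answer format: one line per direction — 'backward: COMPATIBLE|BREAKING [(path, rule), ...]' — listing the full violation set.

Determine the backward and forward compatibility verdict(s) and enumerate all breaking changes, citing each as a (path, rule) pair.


each type pair in Order: writer, then reader
backward analysis of Order with v2 as reader and v1 as writer:
  tier: State -> State, writer optional; from tier
  zip: int64 -> int64, writer required; from zip
  city: string -> string, writer required; from city
  enabled: bool -> bool, writer optional; from enabled
  factor: float32 -> float32, writer required; from factor
  id: int64 -> int64, writer required; from id
  => no violations; backward on Order: COMPATIBLE
forward analysis of Order with v1 as reader and v2 as writer:
  tier: State -> State, writer optional; from tier
  zip: int64 -> int64, writer required; from zip
  city: string -> string, writer required; from city
  enabled: bool -> bool, writer optional; from enabled
  factor: float32 -> float32, writer required; from factor
  id: int64 -> int64, writer required; from id
  => no violations; forward on Order: COMPATIBLE

backward: COMPATIBLE []; forward: COMPATIBLE []


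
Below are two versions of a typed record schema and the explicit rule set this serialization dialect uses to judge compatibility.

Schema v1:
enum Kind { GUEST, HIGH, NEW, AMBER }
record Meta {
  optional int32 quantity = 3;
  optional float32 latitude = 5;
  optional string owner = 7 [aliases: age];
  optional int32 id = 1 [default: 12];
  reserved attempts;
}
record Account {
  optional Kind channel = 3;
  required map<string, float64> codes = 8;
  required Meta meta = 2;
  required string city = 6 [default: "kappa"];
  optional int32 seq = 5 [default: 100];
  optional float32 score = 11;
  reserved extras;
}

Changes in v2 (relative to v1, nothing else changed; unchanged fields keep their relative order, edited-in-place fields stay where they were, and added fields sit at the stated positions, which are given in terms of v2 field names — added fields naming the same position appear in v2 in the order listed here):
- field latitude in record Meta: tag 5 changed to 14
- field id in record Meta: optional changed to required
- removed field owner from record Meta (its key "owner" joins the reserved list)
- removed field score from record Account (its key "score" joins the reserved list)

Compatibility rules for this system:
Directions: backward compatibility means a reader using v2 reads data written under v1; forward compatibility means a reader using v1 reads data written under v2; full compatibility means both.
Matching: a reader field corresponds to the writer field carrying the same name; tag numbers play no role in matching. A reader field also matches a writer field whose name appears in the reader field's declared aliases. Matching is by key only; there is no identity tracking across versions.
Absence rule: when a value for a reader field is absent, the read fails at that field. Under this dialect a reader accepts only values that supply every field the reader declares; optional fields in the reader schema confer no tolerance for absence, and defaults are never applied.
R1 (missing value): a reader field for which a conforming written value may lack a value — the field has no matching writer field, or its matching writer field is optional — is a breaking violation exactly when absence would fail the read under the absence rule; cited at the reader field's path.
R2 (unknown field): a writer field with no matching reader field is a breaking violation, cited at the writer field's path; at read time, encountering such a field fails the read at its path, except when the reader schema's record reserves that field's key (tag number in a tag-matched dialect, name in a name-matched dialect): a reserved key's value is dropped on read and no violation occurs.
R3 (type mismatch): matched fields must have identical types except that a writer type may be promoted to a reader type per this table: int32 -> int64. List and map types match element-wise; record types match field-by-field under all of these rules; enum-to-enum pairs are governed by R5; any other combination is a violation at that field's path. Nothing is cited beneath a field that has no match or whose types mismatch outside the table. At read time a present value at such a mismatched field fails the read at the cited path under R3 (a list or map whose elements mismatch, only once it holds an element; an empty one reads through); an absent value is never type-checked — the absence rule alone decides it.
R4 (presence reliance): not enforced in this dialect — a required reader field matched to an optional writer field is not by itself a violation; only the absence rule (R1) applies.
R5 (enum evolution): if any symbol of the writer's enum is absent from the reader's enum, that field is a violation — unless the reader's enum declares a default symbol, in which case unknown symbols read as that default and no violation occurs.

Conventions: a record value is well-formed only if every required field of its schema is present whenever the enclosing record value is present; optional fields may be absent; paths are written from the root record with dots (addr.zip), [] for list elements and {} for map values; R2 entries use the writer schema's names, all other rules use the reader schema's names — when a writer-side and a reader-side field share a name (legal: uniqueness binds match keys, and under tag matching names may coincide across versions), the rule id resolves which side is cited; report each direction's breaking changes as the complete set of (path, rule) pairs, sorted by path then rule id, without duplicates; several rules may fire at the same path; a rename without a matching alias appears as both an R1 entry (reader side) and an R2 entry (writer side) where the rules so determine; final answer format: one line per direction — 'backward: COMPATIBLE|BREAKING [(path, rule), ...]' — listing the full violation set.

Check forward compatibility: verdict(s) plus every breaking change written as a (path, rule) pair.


in Account below, arrows point writer -> reader
forward for Account (reader v1, writer v2):
  writer optional, Kind -> Kind: reader channel maps from writer channel
  writer required, map<string, float64> -> map<string, float64>: reader codes maps from writer codes
  writer required, Meta -> Meta: reader meta maps from writer meta
  writer required, string -> string: reader city maps from writer city
  writer optional, int32 -> int32: reader seq maps from writer seq
  no writer field matches reader score
  writer optional, int32 -> int32: reader meta.quantity maps from writer meta.quantity
  writer optional, float32 -> float32: reader meta.latitude maps from writer meta.latitude
  no writer field matches reader meta.owner
  writer required, int32 -> int32: reader meta.id maps from writer meta.id
  rule R1 violated at channel
  rule R1 violated at meta.latitude
  rule R1 violated at meta.owner
  rule R1 violated at meta.quantity
  rule R1 violated at score
  rule R1 violated at seq
  => 6 violation(s): forward is BREAKING for Account
checking off the Account differences that do not matter here:
  field latitude in record Meta: tag 5 changed to 14 -> triggers nothing under Account's printed rules — same verdict
  removed field owner from record Meta (its key "owner" joins the reserved list) -> matters only for Account's backward compatibility — outside the asked direction
  removed field score from record Account (its key "score" joins the reserved list) -> matters only for Account's backward compatibility — outside the asked direction

forward: BREAKING [(channel, R1), (meta.latitude, R1), (meta.owner, R1), (meta.quantity, R1), (score, R1), (seq, R1)]
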